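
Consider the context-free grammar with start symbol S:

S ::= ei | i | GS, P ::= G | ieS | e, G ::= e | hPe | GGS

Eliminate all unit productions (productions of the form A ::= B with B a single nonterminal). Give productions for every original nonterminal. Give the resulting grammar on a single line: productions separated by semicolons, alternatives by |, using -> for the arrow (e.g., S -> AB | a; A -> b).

S -> i | GS | ei; G -> e | GGS | hPe; P -> e | GGS | hPe | ieS

Unit productions: P->G.
Unit pairs (A ⇒* B via units): (P,G).
S: inherits non-unit rules of {S} → GS | ei | i.
G: inherits non-unit rules of {G} → GGS | e | hPe.
P: inherits non-unit rules of {G, P} → GGS | e | hPe | ieS.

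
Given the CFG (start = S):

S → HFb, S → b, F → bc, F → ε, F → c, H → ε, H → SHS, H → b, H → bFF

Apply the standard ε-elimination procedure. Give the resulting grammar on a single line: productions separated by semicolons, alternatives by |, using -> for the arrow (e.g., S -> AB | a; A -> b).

Nullable set: {F, H}.
S -> HFb: H, F nullable, giving Fb | HFb | Hb | b.
Drop F -> ε.
Drop H -> ε.
H -> SHS: H nullable, giving SHS | SS.
H -> bFF: F, F nullable, giving b | bF | bFF.
Unchanged (no nullable symbols): S -> b; F -> bc; F -> c; H -> b.

S -> b | Fb | Hb | HFb; F -> c | bc; H -> b | SS | bF | SHS | bFF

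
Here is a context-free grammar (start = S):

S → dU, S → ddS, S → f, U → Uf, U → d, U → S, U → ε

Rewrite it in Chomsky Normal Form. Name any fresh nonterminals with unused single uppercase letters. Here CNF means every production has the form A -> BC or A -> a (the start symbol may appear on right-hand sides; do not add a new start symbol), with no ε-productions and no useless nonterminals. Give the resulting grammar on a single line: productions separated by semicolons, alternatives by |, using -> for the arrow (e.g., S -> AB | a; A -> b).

S -> d | f | AC | AU; A -> d; B -> f; C -> AS; D -> AS; U -> d | f | AD | AU | UB

Nullable: {U}; after ε-elimination: S -> d | f | dU | ddS; U -> S | d | f | Uf.
After unit-elimination: S -> d | f | dU | ddS; U -> d | f | Uf | dU | ddS.
TERM: introduce A -> d, B -> f and substitute in every rule of length ≥2.
BIN: S -> AAS becomes S -> AC, C -> AS; U -> AAS becomes U -> AD, D -> AS.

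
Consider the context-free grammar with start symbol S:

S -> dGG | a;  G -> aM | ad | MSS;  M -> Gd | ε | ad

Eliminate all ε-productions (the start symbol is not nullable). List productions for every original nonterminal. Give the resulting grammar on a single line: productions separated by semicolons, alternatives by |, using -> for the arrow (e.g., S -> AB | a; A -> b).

Nullable set: {M}.
G -> MSS: M nullable, giving MSS | SS.
G -> aM: M nullable, giving a | aM.
Drop M -> ε.
Unchanged (no nullable symbols): S -> a; S -> dGG; G -> ad; M -> Gd; M -> ad.

S -> a | dGG; G -> a | SS | aM | ad | MSS; M -> Gd | ad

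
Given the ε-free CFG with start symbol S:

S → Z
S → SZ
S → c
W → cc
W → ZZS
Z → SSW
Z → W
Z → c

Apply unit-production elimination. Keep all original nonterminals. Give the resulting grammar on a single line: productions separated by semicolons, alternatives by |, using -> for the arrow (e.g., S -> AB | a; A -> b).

Unit productions: S->Z, Z->W.
Unit pairs (A ⇒* B via units): (S,W), (S,Z), (Z,W).
S: inherits non-unit rules of {S, W, Z} → SSW | SZ | ZZS | c | cc.
W: inherits non-unit rules of {W} → ZZS | cc.
Z: inherits non-unit rules of {W, Z} → SSW | ZZS | c | cc.

S -> c | SZ | cc | SSW | ZZS; W -> cc | ZZS; Z -> c | cc | SSW | ZZS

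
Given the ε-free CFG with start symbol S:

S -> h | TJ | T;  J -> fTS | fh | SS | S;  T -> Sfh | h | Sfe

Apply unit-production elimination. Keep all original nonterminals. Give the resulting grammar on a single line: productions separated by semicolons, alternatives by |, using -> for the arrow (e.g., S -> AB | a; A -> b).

Unit productions: J->S, S->T.
Unit pairs (A ⇒* B via units): (J,S), (J,T), (S,T).
S: inherits non-unit rules of {S, T} → Sfe | Sfh | TJ | h.
J: inherits non-unit rules of {J, S, T} → SS | Sfe | Sfh | TJ | fTS | fh | h.
T: inherits non-unit rules of {T} → Sfe | Sfh | h.

S -> h | TJ | Sfe | Sfh; J -> h | SS | TJ | fh | Sfe | Sfh | fTS; T -> h | Sfe | Sfh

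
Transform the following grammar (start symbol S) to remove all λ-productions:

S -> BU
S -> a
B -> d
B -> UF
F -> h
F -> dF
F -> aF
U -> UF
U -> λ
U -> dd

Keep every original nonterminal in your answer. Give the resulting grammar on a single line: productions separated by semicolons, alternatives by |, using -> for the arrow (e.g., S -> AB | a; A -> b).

S -> B | a | BU; B -> F | d | UF; F -> h | aF | dF; U -> F | UF | dd

Nullable set: {U}.
S -> BU: U nullable, giving B | BU.
B -> UF: U nullable, giving F | UF.
Drop U -> λ.
U -> UF: U nullable, giving F | UF.
Unchanged (no nullable symbols): S -> a; B -> d; F -> aF; F -> dF; F -> h; U -> dd.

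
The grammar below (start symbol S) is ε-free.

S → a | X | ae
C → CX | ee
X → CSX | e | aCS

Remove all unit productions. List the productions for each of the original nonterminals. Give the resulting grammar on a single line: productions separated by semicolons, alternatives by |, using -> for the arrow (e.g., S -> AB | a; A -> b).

S -> a | e | ae | CSX | aCS; C -> CX | ee; X -> e | CSX | aCS

Unit productions: S->X.
Unit pairs (A ⇒* B via units): (S,X).
S: inherits non-unit rules of {S, X} → CSX | a | aCS | ae | e.
C: inherits non-unit rules of {C} → CX | ee.
X: inherits non-unit rules of {X} → CSX | aCS | e.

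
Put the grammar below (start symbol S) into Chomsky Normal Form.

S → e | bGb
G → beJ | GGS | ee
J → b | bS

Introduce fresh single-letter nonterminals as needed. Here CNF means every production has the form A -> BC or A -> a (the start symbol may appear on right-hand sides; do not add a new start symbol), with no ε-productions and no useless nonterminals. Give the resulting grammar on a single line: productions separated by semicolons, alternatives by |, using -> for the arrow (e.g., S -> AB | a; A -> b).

No ε-productions.
No unit productions to eliminate.
TERM: introduce A -> b, B -> e and substitute in every rule of length ≥2.
BIN: G -> ABJ becomes G -> AC, C -> BJ; G -> GGS becomes G -> GD, D -> GS; S -> AGA becomes S -> AE, E -> GA.

S -> e | AE; A -> b; B -> e; C -> BJ; D -> GS; E -> GA; G -> AC | BB | GD; J -> b | AS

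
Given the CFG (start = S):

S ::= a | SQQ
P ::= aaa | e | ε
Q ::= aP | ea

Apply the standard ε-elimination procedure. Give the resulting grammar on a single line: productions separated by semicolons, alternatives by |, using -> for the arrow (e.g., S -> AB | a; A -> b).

Nullable set: {P}.
Drop P -> ε.
Q -> aP: P nullable, giving a | aP.
Unchanged (no nullable symbols): S -> SQQ; S -> a; P -> aaa; P -> e; Q -> ea.

S -> a | SQQ; P -> e | aaa; Q -> a | aP | ea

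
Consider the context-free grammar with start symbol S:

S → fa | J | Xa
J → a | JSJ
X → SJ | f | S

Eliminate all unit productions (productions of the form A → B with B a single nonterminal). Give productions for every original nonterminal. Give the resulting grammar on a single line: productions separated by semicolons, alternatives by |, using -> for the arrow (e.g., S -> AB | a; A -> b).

Unit productions: S->J, X->S.
Unit pairs (A ⇒* B via units): (S,J), (X,J), (X,S).
S: inherits non-unit rules of {J, S} → JSJ | Xa | a | fa.
J: inherits non-unit rules of {J} → JSJ | a.
X: inherits non-unit rules of {J, S, X} → JSJ | SJ | Xa | a | f | fa.

S -> a | Xa | fa | JSJ; J -> a | JSJ; X -> a | f | SJ | Xa | fa | JSJ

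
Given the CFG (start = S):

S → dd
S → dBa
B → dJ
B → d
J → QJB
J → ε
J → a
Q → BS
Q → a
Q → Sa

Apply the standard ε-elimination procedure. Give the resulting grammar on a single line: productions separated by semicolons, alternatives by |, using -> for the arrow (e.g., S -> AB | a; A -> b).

S -> dd | dBa; B -> d | dJ; J -> a | QB | QJB; Q -> a | BS | Sa

Nullable set: {J}.
B -> dJ: J nullable, giving d | dJ.
Drop J -> ε.
J -> QJB: J nullable, giving QB | QJB.
Unchanged (no nullable symbols): S -> dBa; S -> dd; B -> d; J -> a; Q -> BS; Q -> Sa; Q -> a.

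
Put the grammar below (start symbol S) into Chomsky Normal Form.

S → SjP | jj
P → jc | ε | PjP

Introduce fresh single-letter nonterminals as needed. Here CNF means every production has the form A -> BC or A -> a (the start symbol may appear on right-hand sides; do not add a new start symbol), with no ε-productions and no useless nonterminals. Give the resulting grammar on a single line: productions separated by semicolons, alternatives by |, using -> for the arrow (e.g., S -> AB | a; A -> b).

Nullable: {P}; after ε-elimination: S -> Sj | jj | SjP; P -> j | Pj | jP | jc | PjP.
No unit productions to eliminate.
TERM: introduce B -> c, A -> j and substitute in every rule of length ≥2.
BIN: P -> PAP becomes P -> PC, C -> AP; S -> SAP becomes S -> SD, D -> AP.

S -> AA | SA | SD; A -> j; B -> c; C -> AP; D -> AP; P -> j | AB | AP | PA | PC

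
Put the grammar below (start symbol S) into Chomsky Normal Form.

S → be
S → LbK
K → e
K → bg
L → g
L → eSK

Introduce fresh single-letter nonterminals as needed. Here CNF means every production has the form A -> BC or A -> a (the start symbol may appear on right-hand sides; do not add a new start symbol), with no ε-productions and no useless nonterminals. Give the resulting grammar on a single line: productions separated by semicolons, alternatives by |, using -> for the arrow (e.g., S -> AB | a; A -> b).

S -> AC | LE; A -> b; B -> g; C -> e; D -> SK; E -> AK; K -> e | AB; L -> g | CD

No ε-productions.
No unit productions to eliminate.
TERM: introduce A -> b, C -> e, B -> g and substitute in every rule of length ≥2.
BIN: L -> CSK becomes L -> CD, D -> SK; S -> LAK becomes S -> LE, E -> AK.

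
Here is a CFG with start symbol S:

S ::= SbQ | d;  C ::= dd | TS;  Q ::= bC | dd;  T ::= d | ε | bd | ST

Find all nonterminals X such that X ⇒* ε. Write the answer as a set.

Directly nullable (have an ε-rule): {T}.
Not nullable: C, Q, S — each has a terminal in every rule's right-hand side or depends on a non-nullable symbol.

{T}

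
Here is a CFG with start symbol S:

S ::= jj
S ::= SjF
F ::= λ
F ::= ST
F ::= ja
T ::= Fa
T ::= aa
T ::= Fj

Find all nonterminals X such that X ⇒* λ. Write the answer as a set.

{F}

Directly nullable (have an ε-rule): {F}.
Not nullable: S, T — each has a terminal in every rule's right-hand side or depends on a non-nullable symbol.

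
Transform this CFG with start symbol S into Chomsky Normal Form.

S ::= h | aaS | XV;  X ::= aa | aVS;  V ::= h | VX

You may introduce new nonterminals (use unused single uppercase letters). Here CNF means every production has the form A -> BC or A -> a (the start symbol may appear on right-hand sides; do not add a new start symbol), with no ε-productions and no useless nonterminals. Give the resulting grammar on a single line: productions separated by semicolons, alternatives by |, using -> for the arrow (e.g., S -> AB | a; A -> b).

S -> h | AB | XV; A -> a; B -> AS; C -> VS; V -> h | VX; X -> AA | AC

No ε-productions.
No unit productions to eliminate.
TERM: introduce A -> a and substitute in every rule of length ≥2.
BIN: S -> AAS becomes S -> AB, B -> AS; X -> AVS becomes X -> AC, C -> VS.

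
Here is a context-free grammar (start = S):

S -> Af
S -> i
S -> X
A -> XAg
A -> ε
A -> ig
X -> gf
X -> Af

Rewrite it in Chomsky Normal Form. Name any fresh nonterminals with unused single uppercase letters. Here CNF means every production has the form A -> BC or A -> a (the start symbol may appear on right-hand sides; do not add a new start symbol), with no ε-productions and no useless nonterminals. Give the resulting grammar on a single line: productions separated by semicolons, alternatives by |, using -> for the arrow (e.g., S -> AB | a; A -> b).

Nullable: {A}; after ε-elimination: S -> X | f | i | Af; A -> Xg | ig | XAg; X -> f | Af | gf.
After unit-elimination: S -> f | i | Af | gf; A -> Xg | ig | XAg; X -> f | Af | gf.
TERM: introduce D -> f, B -> g, C -> i and substitute in every rule of length ≥2.
BIN: A -> XAB becomes A -> XE, E -> AB.

S -> f | i | AD | BD; A -> CB | XB | XE; B -> g; C -> i; D -> f; E -> AB; X -> f | AD | BD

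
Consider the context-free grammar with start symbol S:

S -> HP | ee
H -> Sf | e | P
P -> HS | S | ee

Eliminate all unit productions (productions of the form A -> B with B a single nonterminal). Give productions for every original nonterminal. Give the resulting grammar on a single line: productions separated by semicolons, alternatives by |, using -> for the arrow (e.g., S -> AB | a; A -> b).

Unit productions: H->P, P->S.
Unit pairs (A ⇒* B via units): (H,P), (H,S), (P,S).
S: inherits non-unit rules of {S} → HP | ee.
H: inherits non-unit rules of {H, P, S} → HP | HS | Sf | e | ee.
P: inherits non-unit rules of {P, S} → HP | HS | ee.

S -> HP | ee; H -> e | HP | HS | Sf | ee; P -> HP | HS | ee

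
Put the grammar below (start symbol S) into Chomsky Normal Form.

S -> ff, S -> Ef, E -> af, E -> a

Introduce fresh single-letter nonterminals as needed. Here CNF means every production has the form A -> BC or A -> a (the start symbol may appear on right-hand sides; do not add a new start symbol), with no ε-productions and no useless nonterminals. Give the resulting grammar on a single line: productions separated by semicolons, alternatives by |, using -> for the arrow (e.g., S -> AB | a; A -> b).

No ε-productions.
No unit productions to eliminate.
TERM: introduce A -> a, B -> f and substitute in every rule of length ≥2.

S -> BB | EB; A -> a; B -> f; E -> a | AB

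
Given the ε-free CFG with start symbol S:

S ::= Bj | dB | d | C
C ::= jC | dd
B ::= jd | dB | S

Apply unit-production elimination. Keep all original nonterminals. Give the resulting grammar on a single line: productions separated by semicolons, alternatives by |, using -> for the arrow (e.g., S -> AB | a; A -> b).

S -> d | Bj | dB | dd | jC; B -> d | Bj | dB | dd | jC | jd; C -> dd | jC

Unit productions: B->S, S->C.
Unit pairs (A ⇒* B via units): (B,C), (B,S), (S,C).
S: inherits non-unit rules of {C, S} → Bj | d | dB | dd | jC.
B: inherits non-unit rules of {B, C, S} → Bj | d | dB | dd | jC | jd.
C: inherits non-unit rules of {C} → dd | jC.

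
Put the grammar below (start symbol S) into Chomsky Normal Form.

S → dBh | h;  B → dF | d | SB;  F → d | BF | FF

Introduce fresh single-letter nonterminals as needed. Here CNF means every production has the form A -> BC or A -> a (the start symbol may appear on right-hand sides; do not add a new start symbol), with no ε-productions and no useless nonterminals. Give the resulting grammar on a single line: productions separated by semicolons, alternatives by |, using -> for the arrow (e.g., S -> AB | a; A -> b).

S -> h | AD; A -> d; B -> d | AF | SB; C -> h; D -> BC; F -> d | BF | FF

No ε-productions.
No unit productions to eliminate.
TERM: introduce A -> d, C -> h and substitute in every rule of length ≥2.
BIN: S -> ABC becomes S -> AD, D -> BC.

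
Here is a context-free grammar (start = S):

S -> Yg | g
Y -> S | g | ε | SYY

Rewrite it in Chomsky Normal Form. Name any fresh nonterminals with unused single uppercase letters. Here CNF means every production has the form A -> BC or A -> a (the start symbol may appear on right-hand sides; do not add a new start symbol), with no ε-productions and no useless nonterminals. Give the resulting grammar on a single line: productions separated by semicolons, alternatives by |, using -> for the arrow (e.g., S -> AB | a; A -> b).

S -> g | YA; A -> g; B -> YY; Y -> g | SB | SY | YA

Nullable: {Y}; after ε-elimination: S -> g | Yg; Y -> S | g | SY | SYY.
After unit-elimination: S -> g | Yg; Y -> g | SY | Yg | SYY.
TERM: introduce A -> g and substitute in every rule of length ≥2.
BIN: Y -> SYY becomes Y -> SB, B -> YY.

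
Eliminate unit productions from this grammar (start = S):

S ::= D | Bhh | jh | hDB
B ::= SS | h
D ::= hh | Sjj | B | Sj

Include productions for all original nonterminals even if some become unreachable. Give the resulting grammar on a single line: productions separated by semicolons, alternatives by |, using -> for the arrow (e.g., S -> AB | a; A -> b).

S -> h | SS | Sj | hh | jh | Bhh | Sjj | hDB; B -> h | SS; D -> h | SS | Sj | hh | Sjj

Unit productions: D->B, S->D.
Unit pairs (A ⇒* B via units): (D,B), (S,B), (S,D).
S: inherits non-unit rules of {B, D, S} → Bhh | SS | Sj | Sjj | h | hDB | hh | jh.
B: inherits non-unit rules of {B} → SS | h.
D: inherits non-unit rules of {B, D} → SS | Sj | Sjj | h | hh.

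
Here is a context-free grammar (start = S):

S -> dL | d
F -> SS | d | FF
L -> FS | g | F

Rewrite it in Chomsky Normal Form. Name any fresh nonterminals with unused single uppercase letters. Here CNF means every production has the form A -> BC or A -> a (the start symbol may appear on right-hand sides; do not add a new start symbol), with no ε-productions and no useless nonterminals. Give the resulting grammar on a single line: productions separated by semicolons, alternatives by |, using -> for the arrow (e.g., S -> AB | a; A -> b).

S -> d | AL; A -> d; F -> d | FF | SS; L -> d | g | FF | FS | SS

No ε-productions.
After unit-elimination: S -> d | dL; F -> d | FF | SS; L -> d | g | FF | FS | SS.
TERM: introduce A -> d and substitute in every rule of length ≥2.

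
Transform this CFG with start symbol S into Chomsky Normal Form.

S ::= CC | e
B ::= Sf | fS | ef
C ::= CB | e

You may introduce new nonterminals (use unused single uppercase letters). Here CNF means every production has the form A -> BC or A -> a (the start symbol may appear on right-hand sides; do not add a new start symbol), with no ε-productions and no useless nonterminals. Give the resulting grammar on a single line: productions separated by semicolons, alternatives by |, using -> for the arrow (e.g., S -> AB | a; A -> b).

No ε-productions.
No unit productions to eliminate.
TERM: introduce D -> e, A -> f and substitute in every rule of length ≥2.

S -> e | CC; A -> f; B -> AS | DA | SA; C -> e | CB; D -> e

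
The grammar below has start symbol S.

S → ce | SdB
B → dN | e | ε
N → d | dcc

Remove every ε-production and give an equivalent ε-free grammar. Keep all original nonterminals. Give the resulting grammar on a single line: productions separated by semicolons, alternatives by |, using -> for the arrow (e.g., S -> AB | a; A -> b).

S -> Sd | ce | SdB; B -> e | dN; N -> d | dcc

Nullable set: {B}.
S -> SdB: B nullable, giving Sd | SdB.
Drop B -> ε.
Unchanged (no nullable symbols): S -> ce; B -> dN; B -> e; N -> d; N -> dcc.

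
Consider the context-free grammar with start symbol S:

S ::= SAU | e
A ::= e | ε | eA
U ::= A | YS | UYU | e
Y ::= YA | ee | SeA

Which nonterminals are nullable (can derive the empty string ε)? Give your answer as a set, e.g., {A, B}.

{A, U}

Directly nullable (have an ε-rule): {A}.
U is nullable via U -> A (every symbol on the right is already known nullable).
Not nullable: S, Y — each has a terminal in every rule's right-hand side or depends on a non-nullable symbol.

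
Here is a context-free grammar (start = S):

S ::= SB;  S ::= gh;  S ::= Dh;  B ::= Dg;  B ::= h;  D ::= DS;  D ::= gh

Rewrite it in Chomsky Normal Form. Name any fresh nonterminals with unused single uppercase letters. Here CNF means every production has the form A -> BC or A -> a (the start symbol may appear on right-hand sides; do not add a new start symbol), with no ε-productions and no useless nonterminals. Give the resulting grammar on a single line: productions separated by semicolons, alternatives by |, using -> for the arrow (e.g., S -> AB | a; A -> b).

S -> AC | DC | SB; A -> g; B -> h | DA; C -> h; D -> AC | DS

No ε-productions.
No unit productions to eliminate.
TERM: introduce A -> g, C -> h and substitute in every rule of length ≥2.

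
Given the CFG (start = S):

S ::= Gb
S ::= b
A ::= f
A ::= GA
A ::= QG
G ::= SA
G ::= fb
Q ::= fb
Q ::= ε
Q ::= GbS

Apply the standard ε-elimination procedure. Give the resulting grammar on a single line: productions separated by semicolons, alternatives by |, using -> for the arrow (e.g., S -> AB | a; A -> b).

S -> b | Gb; A -> G | f | GA | QG; G -> SA | fb; Q -> fb | GbS

Nullable set: {Q}.
A -> QG: Q nullable, giving G | QG.
Drop Q -> ε.
Unchanged (no nullable symbols): S -> Gb; S -> b; A -> GA; A -> f; G -> SA; G -> fb; Q -> GbS; Q -> fb.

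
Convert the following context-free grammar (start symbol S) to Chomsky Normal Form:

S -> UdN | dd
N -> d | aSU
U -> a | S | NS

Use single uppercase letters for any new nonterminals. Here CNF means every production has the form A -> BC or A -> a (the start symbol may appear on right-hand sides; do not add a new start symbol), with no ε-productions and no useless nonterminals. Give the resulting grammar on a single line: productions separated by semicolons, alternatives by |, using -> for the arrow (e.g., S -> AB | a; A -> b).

No ε-productions.
After unit-elimination: S -> dd | UdN; N -> d | aSU; U -> a | NS | dd | UdN.
TERM: introduce A -> a, B -> d and substitute in every rule of length ≥2.
BIN: N -> ASU becomes N -> AC, C -> SU; S -> UBN becomes S -> UD, D -> BN; U -> UBN becomes U -> UE, E -> BN.

S -> BB | UD; A -> a; B -> d; C -> SU; D -> BN; E -> BN; N -> d | AC; U -> a | BB | NS | UE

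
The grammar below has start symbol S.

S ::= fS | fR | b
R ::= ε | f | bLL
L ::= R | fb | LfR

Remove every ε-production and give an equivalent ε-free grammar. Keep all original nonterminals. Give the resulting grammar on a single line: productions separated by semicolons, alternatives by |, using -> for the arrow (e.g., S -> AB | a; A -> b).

S -> b | f | fR | fS; L -> R | f | Lf | fR | fb | LfR; R -> b | f | bL | bLL

Nullable set: {L, R}.
S -> fR: R nullable, giving f | fR.
L -> LfR: L, R nullable, giving Lf | LfR | f | fR.
L -> R: R nullable, giving R.
Drop R -> ε.
R -> bLL: L, L nullable, giving b | bL | bLL.
Unchanged (no nullable symbols): S -> b; S -> fS; L -> fb; R -> f.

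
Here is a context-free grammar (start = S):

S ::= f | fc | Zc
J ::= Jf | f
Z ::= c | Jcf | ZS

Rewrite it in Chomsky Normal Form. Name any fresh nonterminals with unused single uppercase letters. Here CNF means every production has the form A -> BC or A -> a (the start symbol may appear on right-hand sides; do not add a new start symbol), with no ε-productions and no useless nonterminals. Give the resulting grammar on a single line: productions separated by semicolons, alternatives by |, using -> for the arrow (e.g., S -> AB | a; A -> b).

S -> f | AB | ZB; A -> f; B -> c; C -> BA; J -> f | JA; Z -> c | JC | ZS

No ε-productions.
No unit productions to eliminate.
TERM: introduce B -> c, A -> f and substitute in every rule of length ≥2.
BIN: Z -> JBA becomes Z -> JC, C -> BA.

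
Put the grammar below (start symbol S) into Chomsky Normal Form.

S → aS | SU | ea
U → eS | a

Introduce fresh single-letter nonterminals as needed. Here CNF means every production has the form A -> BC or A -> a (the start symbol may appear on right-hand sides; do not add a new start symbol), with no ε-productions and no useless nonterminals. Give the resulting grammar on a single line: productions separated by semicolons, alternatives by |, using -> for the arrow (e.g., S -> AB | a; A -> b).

S -> AS | BA | SU; A -> a; B -> e; U -> a | BS

No ε-productions.
No unit productions to eliminate.
TERM: introduce A -> a, B -> e and substitute in every rule of length ≥2.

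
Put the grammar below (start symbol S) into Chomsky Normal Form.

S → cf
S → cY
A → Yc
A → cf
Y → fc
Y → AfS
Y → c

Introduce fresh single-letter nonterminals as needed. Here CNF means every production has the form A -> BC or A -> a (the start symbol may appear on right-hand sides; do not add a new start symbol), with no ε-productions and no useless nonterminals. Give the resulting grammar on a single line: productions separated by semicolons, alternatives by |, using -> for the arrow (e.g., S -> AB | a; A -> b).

S -> BC | BY; A -> BC | YB; B -> c; C -> f; D -> CS; Y -> c | AD | CB

No ε-productions.
No unit productions to eliminate.
TERM: introduce B -> c, C -> f and substitute in every rule of length ≥2.
BIN: Y -> ACS becomes Y -> AD, D -> CS.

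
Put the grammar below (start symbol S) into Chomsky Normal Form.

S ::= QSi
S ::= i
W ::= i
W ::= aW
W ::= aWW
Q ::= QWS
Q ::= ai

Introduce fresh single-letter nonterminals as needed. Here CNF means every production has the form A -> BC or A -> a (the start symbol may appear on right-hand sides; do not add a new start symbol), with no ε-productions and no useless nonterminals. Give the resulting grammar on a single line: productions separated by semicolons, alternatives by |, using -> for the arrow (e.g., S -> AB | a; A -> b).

No ε-productions.
No unit productions to eliminate.
TERM: introduce A -> a, B -> i and substitute in every rule of length ≥2.
BIN: Q -> QWS becomes Q -> QC, C -> WS; S -> QSB becomes S -> QD, D -> SB; W -> AWW becomes W -> AE, E -> WW.

S -> i | QD; A -> a; B -> i; C -> WS; D -> SB; E -> WW; Q -> AB | QC; W -> i | AE | AW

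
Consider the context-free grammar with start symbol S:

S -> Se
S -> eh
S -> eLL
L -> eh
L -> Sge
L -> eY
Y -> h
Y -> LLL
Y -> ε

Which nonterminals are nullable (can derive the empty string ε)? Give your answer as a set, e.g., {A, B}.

{Y}

Directly nullable (have an ε-rule): {Y}.
Not nullable: L, S — each has a terminal in every rule's right-hand side or depends on a non-nullable symbol.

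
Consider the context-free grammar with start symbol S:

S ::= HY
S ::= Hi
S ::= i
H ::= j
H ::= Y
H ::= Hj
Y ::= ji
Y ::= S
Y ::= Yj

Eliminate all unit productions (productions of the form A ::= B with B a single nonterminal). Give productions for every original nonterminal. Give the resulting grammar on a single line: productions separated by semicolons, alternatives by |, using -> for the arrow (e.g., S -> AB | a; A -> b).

S -> i | HY | Hi; H -> i | j | HY | Hi | Hj | Yj | ji; Y -> i | HY | Hi | Yj | ji

Unit productions: H->Y, Y->S.
Unit pairs (A ⇒* B via units): (H,S), (H,Y), (Y,S).
S: inherits non-unit rules of {S} → HY | Hi | i.
H: inherits non-unit rules of {H, S, Y} → HY | Hi | Hj | Yj | i | j | ji.
Y: inherits non-unit rules of {S, Y} → HY | Hi | Yj | i | ji.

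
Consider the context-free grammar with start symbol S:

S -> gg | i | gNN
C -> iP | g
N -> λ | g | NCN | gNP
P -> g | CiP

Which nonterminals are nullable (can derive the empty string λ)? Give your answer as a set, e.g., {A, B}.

{N}

Directly nullable (have an ε-rule): {N}.
Not nullable: C, P, S — each has a terminal in every rule's right-hand side or depends on a non-nullable symbol.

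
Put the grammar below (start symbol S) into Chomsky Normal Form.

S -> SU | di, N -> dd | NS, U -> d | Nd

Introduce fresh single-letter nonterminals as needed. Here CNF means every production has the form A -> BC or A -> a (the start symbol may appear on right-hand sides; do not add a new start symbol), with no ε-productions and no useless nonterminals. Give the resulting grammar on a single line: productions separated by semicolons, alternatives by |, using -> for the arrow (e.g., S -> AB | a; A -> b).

S -> AB | SU; A -> d; B -> i; N -> AA | NS; U -> d | NA

No ε-productions.
No unit productions to eliminate.
TERM: introduce A -> d, B -> i and substitute in every rule of length ≥2.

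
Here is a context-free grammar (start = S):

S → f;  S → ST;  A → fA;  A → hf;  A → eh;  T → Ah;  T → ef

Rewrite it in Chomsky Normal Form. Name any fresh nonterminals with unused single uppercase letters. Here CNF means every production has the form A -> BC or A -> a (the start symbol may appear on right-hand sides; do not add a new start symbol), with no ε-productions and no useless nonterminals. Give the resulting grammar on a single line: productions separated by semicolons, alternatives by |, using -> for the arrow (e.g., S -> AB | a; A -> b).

No ε-productions.
No unit productions to eliminate.
TERM: introduce B -> e, D -> f, C -> h and substitute in every rule of length ≥2.

S -> f | ST; A -> BC | CD | DA; B -> e; C -> h; D -> f; T -> AC | BD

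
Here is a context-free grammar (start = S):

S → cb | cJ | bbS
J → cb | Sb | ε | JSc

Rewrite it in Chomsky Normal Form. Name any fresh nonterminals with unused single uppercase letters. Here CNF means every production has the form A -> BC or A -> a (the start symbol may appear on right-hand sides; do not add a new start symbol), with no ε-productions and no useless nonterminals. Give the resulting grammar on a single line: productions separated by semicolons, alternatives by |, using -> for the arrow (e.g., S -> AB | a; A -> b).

Nullable: {J}; after ε-elimination: S -> c | cJ | cb | bbS; J -> Sb | Sc | cb | JSc.
No unit productions to eliminate.
TERM: introduce B -> b, A -> c and substitute in every rule of length ≥2.
BIN: J -> JSA becomes J -> JC, C -> SA; S -> BBS becomes S -> BD, D -> BS.

S -> c | AB | AJ | BD; A -> c; B -> b; C -> SA; D -> BS; J -> AB | JC | SA | SB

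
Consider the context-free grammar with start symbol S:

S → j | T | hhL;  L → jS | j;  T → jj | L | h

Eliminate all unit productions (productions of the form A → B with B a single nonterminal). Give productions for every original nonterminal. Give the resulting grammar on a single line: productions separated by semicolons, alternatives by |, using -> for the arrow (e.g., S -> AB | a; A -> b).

Unit productions: S->T, T->L.
Unit pairs (A ⇒* B via units): (S,L), (S,T), (T,L).
S: inherits non-unit rules of {L, S, T} → h | hhL | j | jS | jj.
L: inherits non-unit rules of {L} → j | jS.
T: inherits non-unit rules of {L, T} → h | j | jS | jj.

S -> h | j | jS | jj | hhL; L -> j | jS; T -> h | j | jS | jj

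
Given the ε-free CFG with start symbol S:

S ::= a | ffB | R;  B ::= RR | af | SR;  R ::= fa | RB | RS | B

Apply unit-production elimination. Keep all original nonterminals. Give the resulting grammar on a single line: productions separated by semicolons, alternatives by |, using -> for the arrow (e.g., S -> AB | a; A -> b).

Unit productions: R->B, S->R.
Unit pairs (A ⇒* B via units): (R,B), (S,B), (S,R).
S: inherits non-unit rules of {B, R, S} → RB | RR | RS | SR | a | af | fa | ffB.
B: inherits non-unit rules of {B} → RR | SR | af.
R: inherits non-unit rules of {B, R} → RB | RR | RS | SR | af | fa.

S -> a | RB | RR | RS | SR | af | fa | ffB; B -> RR | SR | af; R -> RB | RR | RS | SR | af | fa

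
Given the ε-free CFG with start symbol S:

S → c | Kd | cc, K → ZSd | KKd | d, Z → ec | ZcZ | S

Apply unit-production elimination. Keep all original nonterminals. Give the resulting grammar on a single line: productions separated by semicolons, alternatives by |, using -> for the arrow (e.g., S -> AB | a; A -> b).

S -> c | Kd | cc; K -> d | KKd | ZSd; Z -> c | Kd | cc | ec | ZcZ

Unit productions: Z->S.
Unit pairs (A ⇒* B via units): (Z,S).
S: inherits non-unit rules of {S} → Kd | c | cc.
K: inherits non-unit rules of {K} → KKd | ZSd | d.
Z: inherits non-unit rules of {S, Z} → Kd | ZcZ | c | cc | ec.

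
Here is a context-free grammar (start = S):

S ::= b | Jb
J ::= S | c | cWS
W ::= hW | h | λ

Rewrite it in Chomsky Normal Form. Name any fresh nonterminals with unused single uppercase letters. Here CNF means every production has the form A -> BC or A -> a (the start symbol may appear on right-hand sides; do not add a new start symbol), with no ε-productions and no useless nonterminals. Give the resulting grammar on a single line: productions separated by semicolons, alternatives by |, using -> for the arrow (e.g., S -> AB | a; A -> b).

Nullable: {W}; after ε-elimination: S -> b | Jb; J -> S | c | cS | cWS; W -> h | hW.
After unit-elimination: S -> b | Jb; J -> b | c | Jb | cS | cWS; W -> h | hW.
TERM: introduce A -> b, B -> c, C -> h and substitute in every rule of length ≥2.
BIN: J -> BWS becomes J -> BD, D -> WS.

S -> b | JA; A -> b; B -> c; C -> h; D -> WS; J -> b | c | BD | BS | JA; W -> h | CW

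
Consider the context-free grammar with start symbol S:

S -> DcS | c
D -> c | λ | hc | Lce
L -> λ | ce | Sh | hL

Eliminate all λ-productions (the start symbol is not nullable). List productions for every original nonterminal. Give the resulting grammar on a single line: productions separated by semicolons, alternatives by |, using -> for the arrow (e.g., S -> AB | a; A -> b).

Nullable set: {D, L}.
S -> DcS: D nullable, giving DcS | cS.
Drop D -> λ.
D -> Lce: L nullable, giving Lce | ce.
Drop L -> λ.
L -> hL: L nullable, giving h | hL.
Unchanged (no nullable symbols): S -> c; D -> c; D -> hc; L -> Sh; L -> ce.

S -> c | cS | DcS; D -> c | ce | hc | Lce; L -> h | Sh | ce | hL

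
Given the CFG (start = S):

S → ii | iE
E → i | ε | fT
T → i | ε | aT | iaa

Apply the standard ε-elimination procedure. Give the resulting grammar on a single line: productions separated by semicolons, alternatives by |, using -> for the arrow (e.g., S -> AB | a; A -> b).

S -> i | iE | ii; E -> f | i | fT; T -> a | i | aT | iaa

Nullable set: {E, T}.
S -> iE: E nullable, giving i | iE.
Drop E -> ε.
E -> fT: T nullable, giving f | fT.
Drop T -> ε.
T -> aT: T nullable, giving a | aT.
Unchanged (no nullable symbols): S -> ii; E -> i; T -> i; T -> iaa.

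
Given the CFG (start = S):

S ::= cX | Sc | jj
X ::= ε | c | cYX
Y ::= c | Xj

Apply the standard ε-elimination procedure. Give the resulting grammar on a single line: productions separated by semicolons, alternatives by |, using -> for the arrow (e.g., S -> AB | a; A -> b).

Nullable set: {X}.
S -> cX: X nullable, giving c | cX.
Drop X -> ε.
X -> cYX: X nullable, giving cY | cYX.
Y -> Xj: X nullable, giving Xj | j.
Unchanged (no nullable symbols): S -> Sc; S -> jj; X -> c; Y -> c.

S -> c | Sc | cX | jj; X -> c | cY | cYX; Y -> c | j | Xj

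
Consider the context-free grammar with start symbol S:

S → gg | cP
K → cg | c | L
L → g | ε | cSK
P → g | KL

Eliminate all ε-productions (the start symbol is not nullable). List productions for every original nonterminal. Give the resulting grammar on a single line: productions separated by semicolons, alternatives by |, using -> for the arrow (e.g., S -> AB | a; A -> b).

Nullable set: {K, L, P}.
S -> cP: P nullable, giving c | cP.
K -> L: L nullable, giving L.
Drop L -> ε.
L -> cSK: K nullable, giving cS | cSK.
P -> KL: K, L nullable, giving K | KL | L.
Unchanged (no nullable symbols): S -> gg; K -> c; K -> cg; L -> g; P -> g.

S -> c | cP | gg; K -> L | c | cg; L -> g | cS | cSK; P -> K | L | g | KL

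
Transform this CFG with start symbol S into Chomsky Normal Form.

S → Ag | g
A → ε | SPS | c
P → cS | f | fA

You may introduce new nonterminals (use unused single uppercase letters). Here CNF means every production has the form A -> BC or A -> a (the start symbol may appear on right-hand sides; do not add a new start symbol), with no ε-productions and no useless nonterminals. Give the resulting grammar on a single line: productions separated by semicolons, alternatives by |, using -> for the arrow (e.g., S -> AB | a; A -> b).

S -> g | AD; A -> c | SE; B -> c; C -> f; D -> g; E -> PS; P -> f | BS | CA

Nullable: {A}; after ε-elimination: S -> g | Ag; A -> c | SPS; P -> f | cS | fA.
No unit productions to eliminate.
TERM: introduce B -> c, C -> f, D -> g and substitute in every rule of length ≥2.
BIN: A -> SPS becomes A -> SE, E -> PS.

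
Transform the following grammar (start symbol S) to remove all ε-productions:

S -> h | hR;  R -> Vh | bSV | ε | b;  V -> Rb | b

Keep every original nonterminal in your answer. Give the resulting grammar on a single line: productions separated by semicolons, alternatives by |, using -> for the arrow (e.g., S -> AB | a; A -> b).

Nullable set: {R}.
S -> hR: R nullable, giving h | hR.
Drop R -> ε.
V -> Rb: R nullable, giving Rb | b.
Unchanged (no nullable symbols): S -> h; R -> Vh; R -> b; R -> bSV; V -> b.

S -> h | hR; R -> b | Vh | bSV; V -> b | Rb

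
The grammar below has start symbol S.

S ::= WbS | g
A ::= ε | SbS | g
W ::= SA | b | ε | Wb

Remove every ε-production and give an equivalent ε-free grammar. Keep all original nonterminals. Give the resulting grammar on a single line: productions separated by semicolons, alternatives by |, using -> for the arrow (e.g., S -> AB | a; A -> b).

Nullable set: {A, W}.
S -> WbS: W nullable, giving WbS | bS.
Drop A -> ε.
Drop W -> ε.
W -> SA: A nullable, giving S | SA.
W -> Wb: W nullable, giving Wb | b.
Unchanged (no nullable symbols): S -> g; A -> SbS; A -> g; W -> b.

S -> g | bS | WbS; A -> g | SbS; W -> S | b | SA | Wb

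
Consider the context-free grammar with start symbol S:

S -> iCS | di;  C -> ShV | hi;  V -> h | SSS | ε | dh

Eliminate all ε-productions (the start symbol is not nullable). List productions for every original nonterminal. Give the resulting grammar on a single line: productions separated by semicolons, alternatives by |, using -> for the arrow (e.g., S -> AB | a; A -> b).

S -> di | iCS; C -> Sh | hi | ShV; V -> h | dh | SSS

Nullable set: {V}.
C -> ShV: V nullable, giving Sh | ShV.
Drop V -> ε.
Unchanged (no nullable symbols): S -> di; S -> iCS; C -> hi; V -> SSS; V -> dh; V -> h.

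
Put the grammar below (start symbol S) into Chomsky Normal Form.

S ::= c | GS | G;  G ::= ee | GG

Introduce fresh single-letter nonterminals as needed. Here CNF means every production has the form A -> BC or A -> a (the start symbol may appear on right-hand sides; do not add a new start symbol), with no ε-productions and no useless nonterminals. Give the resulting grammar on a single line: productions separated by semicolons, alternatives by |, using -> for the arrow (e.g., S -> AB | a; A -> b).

No ε-productions.
After unit-elimination: S -> c | GG | GS | ee; G -> GG | ee.
TERM: introduce A -> e and substitute in every rule of length ≥2.

S -> c | AA | GG | GS; A -> e; G -> AA | GG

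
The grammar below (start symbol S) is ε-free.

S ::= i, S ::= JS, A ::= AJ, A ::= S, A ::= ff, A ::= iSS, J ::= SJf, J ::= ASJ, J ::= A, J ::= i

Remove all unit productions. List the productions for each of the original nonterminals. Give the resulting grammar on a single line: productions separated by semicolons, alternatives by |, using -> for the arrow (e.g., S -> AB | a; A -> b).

Unit productions: A->S, J->A.
Unit pairs (A ⇒* B via units): (A,S), (J,A), (J,S).
S: inherits non-unit rules of {S} → JS | i.
A: inherits non-unit rules of {A, S} → AJ | JS | ff | i | iSS.
J: inherits non-unit rules of {A, J, S} → AJ | ASJ | JS | SJf | ff | i | iSS.

S -> i | JS; A -> i | AJ | JS | ff | iSS; J -> i | AJ | JS | ff | ASJ | SJf | iSS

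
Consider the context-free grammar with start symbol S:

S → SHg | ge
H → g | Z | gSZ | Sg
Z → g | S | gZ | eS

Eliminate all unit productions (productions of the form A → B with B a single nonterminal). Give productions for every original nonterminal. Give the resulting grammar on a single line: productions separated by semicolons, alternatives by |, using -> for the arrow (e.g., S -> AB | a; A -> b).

Unit productions: H->Z, Z->S.
Unit pairs (A ⇒* B via units): (H,S), (H,Z), (Z,S).
S: inherits non-unit rules of {S} → SHg | ge.
H: inherits non-unit rules of {H, S, Z} → SHg | Sg | eS | g | gSZ | gZ | ge.
Z: inherits non-unit rules of {S, Z} → SHg | eS | g | gZ | ge.

S -> ge | SHg; H -> g | Sg | eS | gZ | ge | SHg | gSZ; Z -> g | eS | gZ | ge | SHg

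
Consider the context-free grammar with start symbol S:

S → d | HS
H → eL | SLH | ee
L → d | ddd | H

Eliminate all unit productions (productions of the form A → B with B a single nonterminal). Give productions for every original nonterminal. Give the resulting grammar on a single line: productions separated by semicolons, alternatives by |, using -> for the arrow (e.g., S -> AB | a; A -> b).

S -> d | HS; H -> eL | ee | SLH; L -> d | eL | ee | SLH | ddd

Unit productions: L->H.
Unit pairs (A ⇒* B via units): (L,H).
S: inherits non-unit rules of {S} → HS | d.
H: inherits non-unit rules of {H} → SLH | eL | ee.
L: inherits non-unit rules of {H, L} → SLH | d | ddd | eL | ee.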